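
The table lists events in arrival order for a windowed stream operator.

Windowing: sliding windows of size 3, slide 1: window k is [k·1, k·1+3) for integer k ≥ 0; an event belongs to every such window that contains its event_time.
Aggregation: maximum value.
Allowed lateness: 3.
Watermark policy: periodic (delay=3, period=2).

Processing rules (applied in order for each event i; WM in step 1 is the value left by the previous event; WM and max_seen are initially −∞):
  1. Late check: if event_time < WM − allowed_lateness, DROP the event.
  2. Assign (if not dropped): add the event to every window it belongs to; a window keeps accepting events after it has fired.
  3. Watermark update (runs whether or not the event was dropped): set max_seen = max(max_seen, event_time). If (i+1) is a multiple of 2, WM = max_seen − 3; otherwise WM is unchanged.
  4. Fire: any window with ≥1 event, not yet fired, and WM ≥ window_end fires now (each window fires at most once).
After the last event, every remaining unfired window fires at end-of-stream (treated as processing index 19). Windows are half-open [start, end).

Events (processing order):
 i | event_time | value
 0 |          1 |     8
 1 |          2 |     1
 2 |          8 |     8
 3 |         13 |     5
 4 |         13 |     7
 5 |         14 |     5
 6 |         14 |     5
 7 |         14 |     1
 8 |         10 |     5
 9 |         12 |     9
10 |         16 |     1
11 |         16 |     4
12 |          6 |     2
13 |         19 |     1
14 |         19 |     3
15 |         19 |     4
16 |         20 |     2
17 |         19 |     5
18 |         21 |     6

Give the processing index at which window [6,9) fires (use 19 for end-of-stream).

3

i=0 t=1 v=8: → [1,4),[0,3); WM=−∞
i=1 t=2 v=1: → [2,5),[1,4),[0,3); WM=-1
i=2 t=8 v=8: → [8,11),[7,10),[6,9); WM=-1
i=3 t=13 v=5: → [13,16),[12,15),[11,14); WM=10; [0,3) fires=8 [1,4) fires=8 [2,5) fires=1 [6,9) fires=8 [7,10) fires=8
i=4 t=13 v=7: → [13,16),[12,15),[11,14); WM=10
i=5 t=14 v=5: → [14,17),[13,16),[12,15); WM=11; [8,11) fires=8
i=6 t=14 v=5: → [14,17),[13,16),[12,15); WM=11
i=7 t=14 v=1: → [14,17),[13,16),[12,15); WM=11
i=8 t=10 v=5: → [10,13),[9,12),[8,11); WM=11
i=9 t=12 v=9: → [12,15),[11,14),[10,13); WM=11
i=10 t=16 v=1: → [16,19),[15,18),[14,17); WM=11
i=11 t=16 v=4: → [16,19),[15,18),[14,17); WM=13; [9,12) fires=5 [10,13) fires=9
i=12 t=6 v=2: DROP (t<13-3); WM=13
i=13 t=19 v=1: → [19,22),[18,21),[17,20); WM=16; [11,14) fires=9 [12,15) fires=9 [13,16) fires=7
i=14 t=19 v=3: → [19,22),[18,21),[17,20); WM=16
i=15 t=19 v=4: → [19,22),[18,21),[17,20); WM=16
i=16 t=20 v=2: → [20,23),[19,22),[18,21); WM=16
i=17 t=19 v=5: → [19,22),[18,21),[17,20); WM=17; [14,17) fires=5
i=18 t=21 v=6: → [21,24),[20,23),[19,22); WM=17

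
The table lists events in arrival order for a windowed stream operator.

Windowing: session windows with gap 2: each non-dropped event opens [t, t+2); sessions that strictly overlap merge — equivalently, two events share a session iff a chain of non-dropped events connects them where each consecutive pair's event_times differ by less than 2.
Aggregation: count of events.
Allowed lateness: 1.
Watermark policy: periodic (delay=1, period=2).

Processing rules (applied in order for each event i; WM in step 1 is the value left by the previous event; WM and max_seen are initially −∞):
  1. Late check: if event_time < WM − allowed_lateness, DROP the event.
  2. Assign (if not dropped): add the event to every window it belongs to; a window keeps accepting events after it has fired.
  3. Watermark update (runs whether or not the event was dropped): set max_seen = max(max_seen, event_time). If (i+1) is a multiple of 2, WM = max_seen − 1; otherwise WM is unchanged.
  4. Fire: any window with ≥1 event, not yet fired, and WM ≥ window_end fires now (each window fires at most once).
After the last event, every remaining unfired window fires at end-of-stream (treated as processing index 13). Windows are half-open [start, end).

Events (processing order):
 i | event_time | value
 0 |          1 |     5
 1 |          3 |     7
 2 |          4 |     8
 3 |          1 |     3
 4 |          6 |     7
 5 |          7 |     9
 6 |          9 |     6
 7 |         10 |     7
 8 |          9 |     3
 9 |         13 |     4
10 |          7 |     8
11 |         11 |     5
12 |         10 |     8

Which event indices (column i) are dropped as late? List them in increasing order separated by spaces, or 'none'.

10 12

i=0 t=1 v=5: → [1,3); WM=−∞
i=1 t=3 v=7: → [3,5); WM=2
i=2 t=4 v=8: → [3,6); WM=2
i=3 t=1 v=3: → [1,3); WM=3
i=4 t=6 v=7: → [6,8); WM=3
i=5 t=7 v=9: → [6,9); WM=6
i=6 t=9 v=6: → [9,11); WM=6
i=7 t=10 v=7: → [9,12); WM=9
i=8 t=9 v=3: → [9,12); WM=9
i=9 t=13 v=4: → [13,15); WM=12
i=10 t=7 v=8: DROP (t<12-1); WM=12
i=11 t=11 v=5: → [9,13); WM=12
i=12 t=10 v=8: DROP (t<12-1); WM=12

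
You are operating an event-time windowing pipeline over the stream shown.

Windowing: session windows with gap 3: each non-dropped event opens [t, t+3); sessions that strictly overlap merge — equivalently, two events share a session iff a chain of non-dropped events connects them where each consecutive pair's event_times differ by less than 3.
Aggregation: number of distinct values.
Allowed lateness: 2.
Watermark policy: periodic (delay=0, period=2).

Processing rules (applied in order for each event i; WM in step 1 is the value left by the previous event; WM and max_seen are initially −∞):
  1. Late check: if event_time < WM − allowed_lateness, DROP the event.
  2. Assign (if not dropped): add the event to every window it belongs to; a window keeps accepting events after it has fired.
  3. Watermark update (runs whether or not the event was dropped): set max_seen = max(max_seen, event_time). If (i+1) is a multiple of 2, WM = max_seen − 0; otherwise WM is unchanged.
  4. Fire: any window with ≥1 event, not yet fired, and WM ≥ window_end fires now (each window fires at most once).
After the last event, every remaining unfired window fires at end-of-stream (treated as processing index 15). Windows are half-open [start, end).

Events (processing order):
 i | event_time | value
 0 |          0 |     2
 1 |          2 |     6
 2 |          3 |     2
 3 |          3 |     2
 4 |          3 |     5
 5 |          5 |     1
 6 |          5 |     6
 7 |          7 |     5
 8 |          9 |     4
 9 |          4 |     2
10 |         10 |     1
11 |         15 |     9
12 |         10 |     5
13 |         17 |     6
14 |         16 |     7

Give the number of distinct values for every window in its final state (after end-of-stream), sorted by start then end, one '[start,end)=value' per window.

i=0 t=0 v=2: → [0,3); WM=−∞
i=1 t=2 v=6: → [0,5); WM=2
i=2 t=3 v=2: → [0,6); WM=2
i=3 t=3 v=2: → [0,6); WM=3
i=4 t=3 v=5: → [0,6); WM=3
i=5 t=5 v=1: → [0,8); WM=5
i=6 t=5 v=6: → [0,8); WM=5
i=7 t=7 v=5: → [0,10); WM=7
i=8 t=9 v=4: → [0,12); WM=7
i=9 t=4 v=2: DROP (t<7-2); WM=9
i=10 t=10 v=1: → [0,13); WM=9
i=11 t=15 v=9: → [15,18); WM=15
i=12 t=10 v=5: DROP (t<15-2); WM=15
i=13 t=17 v=6: → [15,20); WM=17
i=14 t=16 v=7: → [15,20); WM=17

[0,13)=5 [15,20)=3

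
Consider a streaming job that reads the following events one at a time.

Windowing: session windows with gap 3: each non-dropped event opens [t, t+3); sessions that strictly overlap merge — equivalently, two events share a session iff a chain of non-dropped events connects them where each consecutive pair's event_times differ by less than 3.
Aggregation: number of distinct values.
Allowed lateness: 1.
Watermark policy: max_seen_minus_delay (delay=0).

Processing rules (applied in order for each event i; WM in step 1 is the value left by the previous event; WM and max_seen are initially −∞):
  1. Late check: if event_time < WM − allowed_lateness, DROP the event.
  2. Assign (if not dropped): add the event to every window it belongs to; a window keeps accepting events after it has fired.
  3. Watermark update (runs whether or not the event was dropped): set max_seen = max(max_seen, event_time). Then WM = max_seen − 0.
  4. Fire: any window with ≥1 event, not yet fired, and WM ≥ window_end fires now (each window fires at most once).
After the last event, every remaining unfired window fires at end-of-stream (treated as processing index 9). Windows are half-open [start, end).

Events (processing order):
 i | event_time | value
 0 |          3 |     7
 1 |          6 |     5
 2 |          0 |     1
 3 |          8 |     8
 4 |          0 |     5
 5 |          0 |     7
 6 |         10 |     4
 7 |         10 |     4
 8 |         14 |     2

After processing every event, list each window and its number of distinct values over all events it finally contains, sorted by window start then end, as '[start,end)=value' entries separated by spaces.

i=0 t=3 v=7: → [3,6); WM=3
i=1 t=6 v=5: → [6,9); WM=6
i=2 t=0 v=1: DROP (t<6-1); WM=6
i=3 t=8 v=8: → [6,11); WM=8
i=4 t=0 v=5: DROP (t<8-1); WM=8
i=5 t=0 v=7: DROP (t<8-1); WM=8
i=6 t=10 v=4: → [6,13); WM=10
i=7 t=10 v=4: → [6,13); WM=10
i=8 t=14 v=2: → [14,17); WM=14

[3,6)=1 [6,13)=3 [14,17)=1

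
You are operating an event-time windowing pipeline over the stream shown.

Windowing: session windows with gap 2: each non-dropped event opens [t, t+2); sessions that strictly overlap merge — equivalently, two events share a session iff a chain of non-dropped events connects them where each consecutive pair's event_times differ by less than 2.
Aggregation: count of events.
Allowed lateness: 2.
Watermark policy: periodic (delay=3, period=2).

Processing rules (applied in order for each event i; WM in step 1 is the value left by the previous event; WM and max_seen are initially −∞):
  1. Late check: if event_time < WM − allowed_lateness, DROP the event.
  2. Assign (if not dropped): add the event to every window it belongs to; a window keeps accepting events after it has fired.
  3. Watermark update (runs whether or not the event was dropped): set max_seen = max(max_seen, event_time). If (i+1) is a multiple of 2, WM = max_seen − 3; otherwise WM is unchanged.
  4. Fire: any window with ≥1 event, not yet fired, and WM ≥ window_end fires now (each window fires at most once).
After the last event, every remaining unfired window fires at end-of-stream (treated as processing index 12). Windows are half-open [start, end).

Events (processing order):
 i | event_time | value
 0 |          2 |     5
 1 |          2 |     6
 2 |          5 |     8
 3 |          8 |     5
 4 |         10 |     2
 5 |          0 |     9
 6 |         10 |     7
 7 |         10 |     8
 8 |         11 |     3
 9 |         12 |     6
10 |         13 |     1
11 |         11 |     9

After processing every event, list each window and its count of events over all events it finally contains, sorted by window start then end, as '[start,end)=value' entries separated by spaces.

i=0 t=2 v=5: → [2,4); WM=−∞
i=1 t=2 v=6: → [2,4); WM=-1
i=2 t=5 v=8: → [5,7); WM=-1
i=3 t=8 v=5: → [8,10); WM=5
i=4 t=10 v=2: → [10,12); WM=5
i=5 t=0 v=9: DROP (t<5-2); WM=7
i=6 t=10 v=7: → [10,12); WM=7
i=7 t=10 v=8: → [10,12); WM=7
i=8 t=11 v=3: → [10,13); WM=7
i=9 t=12 v=6: → [10,14); WM=9
i=10 t=13 v=1: → [10,15); WM=9
i=11 t=11 v=9: → [10,15); WM=10

[2,4)=2 [5,7)=1 [8,10)=1 [10,15)=7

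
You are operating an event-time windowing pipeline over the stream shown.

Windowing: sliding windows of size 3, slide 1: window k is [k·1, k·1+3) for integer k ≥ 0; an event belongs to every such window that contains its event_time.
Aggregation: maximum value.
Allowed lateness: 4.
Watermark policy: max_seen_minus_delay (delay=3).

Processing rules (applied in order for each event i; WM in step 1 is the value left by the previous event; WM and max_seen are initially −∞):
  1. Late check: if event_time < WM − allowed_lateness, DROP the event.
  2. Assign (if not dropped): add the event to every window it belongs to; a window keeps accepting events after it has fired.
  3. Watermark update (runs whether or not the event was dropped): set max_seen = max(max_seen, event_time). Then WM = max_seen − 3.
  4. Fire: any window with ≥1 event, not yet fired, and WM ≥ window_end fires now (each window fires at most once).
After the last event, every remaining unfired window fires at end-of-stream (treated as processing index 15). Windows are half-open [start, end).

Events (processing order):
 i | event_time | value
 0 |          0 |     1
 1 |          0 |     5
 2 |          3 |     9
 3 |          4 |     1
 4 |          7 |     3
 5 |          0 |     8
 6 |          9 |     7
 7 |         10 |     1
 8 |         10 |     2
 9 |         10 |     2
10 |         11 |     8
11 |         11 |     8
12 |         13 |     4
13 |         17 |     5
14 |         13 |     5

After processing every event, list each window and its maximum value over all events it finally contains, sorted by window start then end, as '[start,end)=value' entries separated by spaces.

[0,3)=8 [1,4)=9 [2,5)=9 [3,6)=9 [4,7)=1 [5,8)=3 [6,9)=3 [7,10)=7 [8,11)=7 [9,12)=8 [10,13)=8 [11,14)=8 [12,15)=5 [13,16)=5 [15,18)=5 [16,19)=5 [17,20)=5

i=0 t=0 v=1: → [0,3); WM=-3
i=1 t=0 v=5: → [0,3); WM=-3
i=2 t=3 v=9: → [3,6),[2,5),[1,4); WM=0
i=3 t=4 v=1: → [4,7),[3,6),[2,5); WM=1
i=4 t=7 v=3: → [7,10),[6,9),[5,8); WM=4; [0,3) fires=5 [1,4) fires=9
i=5 t=0 v=8: → [0,3); WM=4
i=6 t=9 v=7: → [9,12),[8,11),[7,10); WM=6; [2,5) fires=9 [3,6) fires=9
i=7 t=10 v=1: → [10,13),[9,12),[8,11); WM=7; [4,7) fires=1
i=8 t=10 v=2: → [10,13),[9,12),[8,11); WM=7
i=9 t=10 v=2: → [10,13),[9,12),[8,11); WM=7
i=10 t=11 v=8: → [11,14),[10,13),[9,12); WM=8; [5,8) fires=3
i=11 t=11 v=8: → [11,14),[10,13),[9,12); WM=8
i=12 t=13 v=4: → [13,16),[12,15),[11,14); WM=10; [6,9) fires=3 [7,10) fires=7
i=13 t=17 v=5: → [17,20),[16,19),[15,18); WM=14; [8,11) fires=7 [9,12) fires=8 [10,13) fires=8 [11,14) fires=8
i=14 t=13 v=5: → [13,16),[12,15),[11,14); WM=14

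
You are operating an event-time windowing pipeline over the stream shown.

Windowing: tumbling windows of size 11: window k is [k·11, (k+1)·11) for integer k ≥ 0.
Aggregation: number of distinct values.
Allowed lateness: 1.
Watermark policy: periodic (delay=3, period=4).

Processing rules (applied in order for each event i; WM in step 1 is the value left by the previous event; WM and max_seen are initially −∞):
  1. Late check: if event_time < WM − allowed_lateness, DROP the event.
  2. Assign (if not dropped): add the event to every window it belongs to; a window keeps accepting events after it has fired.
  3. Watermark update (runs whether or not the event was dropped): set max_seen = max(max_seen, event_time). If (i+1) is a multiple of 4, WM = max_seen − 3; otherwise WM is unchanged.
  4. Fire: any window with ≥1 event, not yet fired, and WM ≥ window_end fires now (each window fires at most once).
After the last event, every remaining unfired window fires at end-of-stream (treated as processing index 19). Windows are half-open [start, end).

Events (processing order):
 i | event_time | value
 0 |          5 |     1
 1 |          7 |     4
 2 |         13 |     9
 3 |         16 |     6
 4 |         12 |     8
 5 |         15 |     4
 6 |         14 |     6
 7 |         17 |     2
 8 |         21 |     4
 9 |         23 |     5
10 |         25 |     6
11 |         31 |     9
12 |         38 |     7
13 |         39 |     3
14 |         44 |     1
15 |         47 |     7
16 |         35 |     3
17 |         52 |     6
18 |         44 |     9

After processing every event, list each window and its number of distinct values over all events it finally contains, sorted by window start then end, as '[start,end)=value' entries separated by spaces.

[0,11)=2 [11,22)=5 [22,33)=3 [33,44)=2 [44,55)=4

i=0 t=5 v=1: → [0,11); WM=−∞
i=1 t=7 v=4: → [0,11); WM=−∞
i=2 t=13 v=9: → [11,22); WM=−∞
i=3 t=16 v=6: → [11,22); WM=13; [0,11) fires=2
i=4 t=12 v=8: → [11,22); WM=13
i=5 t=15 v=4: → [11,22); WM=13
i=6 t=14 v=6: → [11,22); WM=13
i=7 t=17 v=2: → [11,22); WM=14
i=8 t=21 v=4: → [11,22); WM=14
i=9 t=23 v=5: → [22,33); WM=14
i=10 t=25 v=6: → [22,33); WM=14
i=11 t=31 v=9: → [22,33); WM=28; [11,22) fires=5
i=12 t=38 v=7: → [33,44); WM=28
i=13 t=39 v=3: → [33,44); WM=28
i=14 t=44 v=1: → [44,55); WM=28
i=15 t=47 v=7: → [44,55); WM=44; [22,33) fires=3 [33,44) fires=2
i=16 t=35 v=3: DROP (t<44-1); WM=44
i=17 t=52 v=6: → [44,55); WM=44
i=18 t=44 v=9: → [44,55); WM=44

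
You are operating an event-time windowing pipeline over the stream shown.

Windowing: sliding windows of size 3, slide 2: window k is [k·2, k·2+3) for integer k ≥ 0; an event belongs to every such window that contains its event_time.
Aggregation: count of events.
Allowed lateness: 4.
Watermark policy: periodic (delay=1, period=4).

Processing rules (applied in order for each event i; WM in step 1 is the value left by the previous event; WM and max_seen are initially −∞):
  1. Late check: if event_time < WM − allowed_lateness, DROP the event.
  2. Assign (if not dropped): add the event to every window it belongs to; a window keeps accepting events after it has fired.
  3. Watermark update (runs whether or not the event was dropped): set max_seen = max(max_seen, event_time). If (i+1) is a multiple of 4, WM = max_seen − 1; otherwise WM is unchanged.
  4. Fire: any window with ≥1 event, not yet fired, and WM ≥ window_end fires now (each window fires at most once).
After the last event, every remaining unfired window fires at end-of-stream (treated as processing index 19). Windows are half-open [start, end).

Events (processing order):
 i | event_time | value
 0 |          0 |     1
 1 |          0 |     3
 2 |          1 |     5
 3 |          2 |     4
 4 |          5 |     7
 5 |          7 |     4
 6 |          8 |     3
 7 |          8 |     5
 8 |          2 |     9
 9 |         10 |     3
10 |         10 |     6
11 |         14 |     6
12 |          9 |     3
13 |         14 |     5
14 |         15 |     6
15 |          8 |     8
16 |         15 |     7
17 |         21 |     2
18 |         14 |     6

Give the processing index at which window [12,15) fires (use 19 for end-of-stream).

i=0 t=0 v=1: → [0,3); WM=−∞
i=1 t=0 v=3: → [0,3); WM=−∞
i=2 t=1 v=5: → [0,3); WM=−∞
i=3 t=2 v=4: → [2,5),[0,3); WM=1
i=4 t=5 v=7: → [4,7); WM=1
i=5 t=7 v=4: → [6,9); WM=1
i=6 t=8 v=3: → [8,11),[6,9); WM=1
i=7 t=8 v=5: → [8,11),[6,9); WM=7; [0,3) fires=4 [2,5) fires=1 [4,7) fires=1
i=8 t=2 v=9: DROP (t<7-4); WM=7
i=9 t=10 v=3: → [10,13),[8,11); WM=7
i=10 t=10 v=6: → [10,13),[8,11); WM=7
i=11 t=14 v=6: → [14,17),[12,15); WM=13; [6,9) fires=3 [8,11) fires=4 [10,13) fires=2
i=12 t=9 v=3: → [8,11); WM=13
i=13 t=14 v=5: → [14,17),[12,15); WM=13
i=14 t=15 v=6: → [14,17); WM=13
i=15 t=8 v=8: DROP (t<13-4); WM=14
i=16 t=15 v=7: → [14,17); WM=14
i=17 t=21 v=2: → [20,23); WM=14
i=18 t=14 v=6: → [14,17),[12,15); WM=14

19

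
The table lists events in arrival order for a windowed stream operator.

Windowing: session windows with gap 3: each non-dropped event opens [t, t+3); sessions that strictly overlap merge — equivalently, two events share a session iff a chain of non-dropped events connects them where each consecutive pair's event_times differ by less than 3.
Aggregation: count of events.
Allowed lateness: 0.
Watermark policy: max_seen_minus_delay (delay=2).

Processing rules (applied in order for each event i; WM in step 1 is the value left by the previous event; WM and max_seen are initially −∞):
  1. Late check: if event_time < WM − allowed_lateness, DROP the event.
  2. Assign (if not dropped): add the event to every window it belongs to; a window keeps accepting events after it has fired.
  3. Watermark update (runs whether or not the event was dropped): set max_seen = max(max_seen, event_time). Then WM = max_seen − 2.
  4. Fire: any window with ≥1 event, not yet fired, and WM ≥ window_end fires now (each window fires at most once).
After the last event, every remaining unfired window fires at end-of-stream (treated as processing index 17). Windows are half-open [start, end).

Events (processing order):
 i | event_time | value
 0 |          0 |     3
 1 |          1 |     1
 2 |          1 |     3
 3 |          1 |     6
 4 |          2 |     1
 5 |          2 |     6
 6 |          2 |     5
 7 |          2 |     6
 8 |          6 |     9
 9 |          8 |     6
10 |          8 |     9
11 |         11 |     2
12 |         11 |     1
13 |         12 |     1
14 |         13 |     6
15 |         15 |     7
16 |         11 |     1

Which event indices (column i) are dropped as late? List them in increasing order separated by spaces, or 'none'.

i=0 t=0 v=3: → [0,3); WM=-2
i=1 t=1 v=1: → [0,4); WM=-1
i=2 t=1 v=3: → [0,4); WM=-1
i=3 t=1 v=6: → [0,4); WM=-1
i=4 t=2 v=1: → [0,5); WM=0
i=5 t=2 v=6: → [0,5); WM=0
i=6 t=2 v=5: → [0,5); WM=0
i=7 t=2 v=6: → [0,5); WM=0
i=8 t=6 v=9: → [6,9); WM=4
i=9 t=8 v=6: → [6,11); WM=6
i=10 t=8 v=9: → [6,11); WM=6
i=11 t=11 v=2: → [11,14); WM=9
i=12 t=11 v=1: → [11,14); WM=9
i=13 t=12 v=1: → [11,15); WM=10
i=14 t=13 v=6: → [11,16); WM=11
i=15 t=15 v=7: → [11,18); WM=13
i=16 t=11 v=1: DROP (t<13-0); WM=13

16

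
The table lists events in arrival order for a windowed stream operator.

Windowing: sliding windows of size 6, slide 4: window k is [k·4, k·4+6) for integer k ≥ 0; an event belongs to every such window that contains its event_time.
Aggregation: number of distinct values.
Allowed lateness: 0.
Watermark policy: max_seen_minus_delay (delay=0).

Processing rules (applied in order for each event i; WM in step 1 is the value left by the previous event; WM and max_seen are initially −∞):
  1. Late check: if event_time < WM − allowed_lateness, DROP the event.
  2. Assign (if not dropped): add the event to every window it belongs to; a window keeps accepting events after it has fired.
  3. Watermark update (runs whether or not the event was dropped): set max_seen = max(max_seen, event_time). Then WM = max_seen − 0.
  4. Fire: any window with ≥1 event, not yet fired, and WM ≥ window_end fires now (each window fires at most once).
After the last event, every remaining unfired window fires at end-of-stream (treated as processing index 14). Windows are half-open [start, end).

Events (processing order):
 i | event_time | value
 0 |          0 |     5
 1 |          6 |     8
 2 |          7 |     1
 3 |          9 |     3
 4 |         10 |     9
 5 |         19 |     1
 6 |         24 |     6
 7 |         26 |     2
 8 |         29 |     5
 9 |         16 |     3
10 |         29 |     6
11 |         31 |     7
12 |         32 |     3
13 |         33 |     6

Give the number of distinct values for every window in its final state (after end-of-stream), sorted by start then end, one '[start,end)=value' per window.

i=0 t=0 v=5: → [0,6); WM=0
i=1 t=6 v=8: → [4,10); WM=6; [0,6) fires=1
i=2 t=7 v=1: → [4,10); WM=7
i=3 t=9 v=3: → [8,14),[4,10); WM=9
i=4 t=10 v=9: → [8,14); WM=10; [4,10) fires=3
i=5 t=19 v=1: → [16,22); WM=19; [8,14) fires=2
i=6 t=24 v=6: → [24,30),[20,26); WM=24; [16,22) fires=1
i=7 t=26 v=2: → [24,30); WM=26; [20,26) fires=1
i=8 t=29 v=5: → [28,34),[24,30); WM=29
i=9 t=16 v=3: DROP (t<29-0); WM=29
i=10 t=29 v=6: → [28,34),[24,30); WM=29
i=11 t=31 v=7: → [28,34); WM=31; [24,30) fires=3
i=12 t=32 v=3: → [32,38),[28,34); WM=32
i=13 t=33 v=6: → [32,38),[28,34); WM=33

[0,6)=1 [4,10)=3 [8,14)=2 [16,22)=1 [20,26)=1 [24,30)=3 [28,34)=4 [32,38)=2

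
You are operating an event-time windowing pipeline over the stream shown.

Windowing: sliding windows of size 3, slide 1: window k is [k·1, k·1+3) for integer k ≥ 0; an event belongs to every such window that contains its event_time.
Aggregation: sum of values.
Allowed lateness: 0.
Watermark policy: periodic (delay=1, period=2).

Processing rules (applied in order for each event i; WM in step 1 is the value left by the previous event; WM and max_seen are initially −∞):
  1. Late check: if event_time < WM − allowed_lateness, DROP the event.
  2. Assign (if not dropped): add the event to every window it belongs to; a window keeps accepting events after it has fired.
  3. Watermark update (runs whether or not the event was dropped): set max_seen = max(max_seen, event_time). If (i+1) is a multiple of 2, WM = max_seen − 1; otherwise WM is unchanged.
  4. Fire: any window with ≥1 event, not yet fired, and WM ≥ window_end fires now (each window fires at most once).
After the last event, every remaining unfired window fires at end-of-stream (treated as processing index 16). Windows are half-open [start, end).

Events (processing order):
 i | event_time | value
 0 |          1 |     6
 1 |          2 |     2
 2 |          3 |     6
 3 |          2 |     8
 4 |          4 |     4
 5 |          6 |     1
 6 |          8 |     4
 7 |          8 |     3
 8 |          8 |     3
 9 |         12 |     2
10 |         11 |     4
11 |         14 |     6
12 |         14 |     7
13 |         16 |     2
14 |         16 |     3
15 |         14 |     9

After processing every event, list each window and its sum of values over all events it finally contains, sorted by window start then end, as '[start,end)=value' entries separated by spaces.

[0,3)=16 [1,4)=22 [2,5)=20 [3,6)=10 [4,7)=5 [5,8)=1 [6,9)=11 [7,10)=10 [8,11)=10 [9,12)=4 [10,13)=6 [11,14)=6 [12,15)=15 [13,16)=13 [14,17)=18 [15,18)=5 [16,19)=5

i=0 t=1 v=6: → [1,4),[0,3); WM=−∞
i=1 t=2 v=2: → [2,5),[1,4),[0,3); WM=1
i=2 t=3 v=6: → [3,6),[2,5),[1,4); WM=1
i=3 t=2 v=8: → [2,5),[1,4),[0,3); WM=2
i=4 t=4 v=4: → [4,7),[3,6),[2,5); WM=2
i=5 t=6 v=1: → [6,9),[5,8),[4,7); WM=5; [0,3) fires=16 [1,4) fires=22 [2,5) fires=20
i=6 t=8 v=4: → [8,11),[7,10),[6,9); WM=5
i=7 t=8 v=3: → [8,11),[7,10),[6,9); WM=7; [3,6) fires=10 [4,7) fires=5
i=8 t=8 v=3: → [8,11),[7,10),[6,9); WM=7
i=9 t=12 v=2: → [12,15),[11,14),[10,13); WM=11; [5,8) fires=1 [6,9) fires=11 [7,10) fires=10 [8,11) fires=10
i=10 t=11 v=4: → [11,14),[10,13),[9,12); WM=11
i=11 t=14 v=6: → [14,17),[13,16),[12,15); WM=13; [9,12) fires=4 [10,13) fires=6
i=12 t=14 v=7: → [14,17),[13,16),[12,15); WM=13
i=13 t=16 v=2: → [16,19),[15,18),[14,17); WM=15; [11,14) fires=6 [12,15) fires=15
i=14 t=16 v=3: → [16,19),[15,18),[14,17); WM=15
i=15 t=14 v=9: DROP (t<15-0); WM=15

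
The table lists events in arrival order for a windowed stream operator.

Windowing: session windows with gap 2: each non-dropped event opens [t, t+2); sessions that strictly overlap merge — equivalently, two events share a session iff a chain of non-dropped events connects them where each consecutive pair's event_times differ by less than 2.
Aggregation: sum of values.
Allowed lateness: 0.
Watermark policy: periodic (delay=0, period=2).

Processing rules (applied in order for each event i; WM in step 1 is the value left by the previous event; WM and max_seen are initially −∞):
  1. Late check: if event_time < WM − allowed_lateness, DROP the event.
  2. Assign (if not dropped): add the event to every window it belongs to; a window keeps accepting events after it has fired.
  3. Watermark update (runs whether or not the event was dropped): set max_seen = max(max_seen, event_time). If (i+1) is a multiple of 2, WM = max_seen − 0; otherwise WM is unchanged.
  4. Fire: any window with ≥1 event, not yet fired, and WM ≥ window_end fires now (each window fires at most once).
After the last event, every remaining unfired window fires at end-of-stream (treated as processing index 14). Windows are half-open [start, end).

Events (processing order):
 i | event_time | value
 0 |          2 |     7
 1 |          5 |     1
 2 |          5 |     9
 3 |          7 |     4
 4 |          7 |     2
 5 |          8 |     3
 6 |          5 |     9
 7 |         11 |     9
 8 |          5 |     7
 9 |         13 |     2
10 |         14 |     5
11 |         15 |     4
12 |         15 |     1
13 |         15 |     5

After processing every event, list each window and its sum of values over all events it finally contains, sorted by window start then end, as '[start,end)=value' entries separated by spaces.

[2,4)=7 [5,7)=10 [7,10)=9 [11,13)=9 [13,17)=17

i=0 t=2 v=7: → [2,4); WM=−∞
i=1 t=5 v=1: → [5,7); WM=5
i=2 t=5 v=9: → [5,7); WM=5
i=3 t=7 v=4: → [7,9); WM=7
i=4 t=7 v=2: → [7,9); WM=7
i=5 t=8 v=3: → [7,10); WM=8
i=6 t=5 v=9: DROP (t<8-0); WM=8
i=7 t=11 v=9: → [11,13); WM=11
i=8 t=5 v=7: DROP (t<11-0); WM=11
i=9 t=13 v=2: → [13,15); WM=13
i=10 t=14 v=5: → [13,16); WM=13
i=11 t=15 v=4: → [13,17); WM=15
i=12 t=15 v=1: → [13,17); WM=15
i=13 t=15 v=5: → [13,17); WM=15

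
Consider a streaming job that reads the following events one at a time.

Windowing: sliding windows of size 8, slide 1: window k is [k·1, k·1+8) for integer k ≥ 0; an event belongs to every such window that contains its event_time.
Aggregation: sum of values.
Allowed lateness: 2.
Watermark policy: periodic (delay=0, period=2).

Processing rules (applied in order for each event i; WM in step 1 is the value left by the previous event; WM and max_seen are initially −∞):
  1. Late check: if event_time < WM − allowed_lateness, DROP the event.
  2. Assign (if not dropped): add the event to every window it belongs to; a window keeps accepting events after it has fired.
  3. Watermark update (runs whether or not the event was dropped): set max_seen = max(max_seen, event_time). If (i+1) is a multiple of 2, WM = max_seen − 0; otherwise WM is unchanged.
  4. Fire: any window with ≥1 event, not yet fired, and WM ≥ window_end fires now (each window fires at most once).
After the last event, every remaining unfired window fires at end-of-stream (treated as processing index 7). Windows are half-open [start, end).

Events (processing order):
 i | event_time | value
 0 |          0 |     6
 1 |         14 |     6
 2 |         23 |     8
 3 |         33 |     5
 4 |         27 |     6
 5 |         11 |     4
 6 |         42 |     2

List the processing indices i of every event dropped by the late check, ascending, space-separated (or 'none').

i=0 t=0 v=6: → [0,8); WM=−∞
i=1 t=14 v=6: → [14,22),[13,21),[12,20),[11,19),[10,18),[9,17),[8,16),[7,15); WM=14; [0,8) fires=6
i=2 t=23 v=8: → [23,31),[22,30),[21,29),[20,28),[19,27),[18,26),[17,25),[16,24); WM=14
i=3 t=33 v=5: → [33,41),[32,40),[31,39),[30,38),[29,37),[28,36),[27,35),[26,34); WM=33; [7,15) fires=6 [8,16) fires=6 [9,17) fires=6 [10,18) fires=6 [11,19) fires=6 [12,20) fires=6 [13,21) fires=6 [14,22) fires=6 [16,24) fires=8 [17,25) fires=8 [18,26) fires=8 [19,27) fires=8 [20,28) fires=8 [21,29) fires=8 [22,30) fires=8 [23,31) fires=8
i=4 t=27 v=6: DROP (t<33-2); WM=33
i=5 t=11 v=4: DROP (t<33-2); WM=33
i=6 t=42 v=2: → [42,50),[41,49),[40,48),[39,47),[38,46),[37,45),[36,44),[35,43); WM=33

4 5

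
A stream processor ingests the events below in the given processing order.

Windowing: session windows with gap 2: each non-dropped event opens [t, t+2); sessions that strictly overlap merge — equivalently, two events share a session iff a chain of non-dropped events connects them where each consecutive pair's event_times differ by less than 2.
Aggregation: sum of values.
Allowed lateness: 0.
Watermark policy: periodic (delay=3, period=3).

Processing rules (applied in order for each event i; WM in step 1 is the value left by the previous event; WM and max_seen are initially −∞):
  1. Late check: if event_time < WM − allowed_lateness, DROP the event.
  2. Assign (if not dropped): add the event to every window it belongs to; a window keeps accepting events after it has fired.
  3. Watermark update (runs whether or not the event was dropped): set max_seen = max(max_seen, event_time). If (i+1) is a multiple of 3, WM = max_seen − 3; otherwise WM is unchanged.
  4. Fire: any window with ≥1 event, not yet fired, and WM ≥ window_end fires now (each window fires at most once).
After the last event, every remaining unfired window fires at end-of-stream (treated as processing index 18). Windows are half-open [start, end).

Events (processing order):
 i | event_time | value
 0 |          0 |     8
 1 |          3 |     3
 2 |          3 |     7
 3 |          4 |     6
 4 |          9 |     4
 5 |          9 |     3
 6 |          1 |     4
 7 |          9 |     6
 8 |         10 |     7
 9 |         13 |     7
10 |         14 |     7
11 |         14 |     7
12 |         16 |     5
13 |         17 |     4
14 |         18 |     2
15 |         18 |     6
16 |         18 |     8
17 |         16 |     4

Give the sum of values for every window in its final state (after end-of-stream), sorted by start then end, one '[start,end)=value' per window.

[0,2)=8 [3,6)=16 [9,12)=20 [13,16)=21 [16,20)=29

i=0 t=0 v=8: → [0,2); WM=−∞
i=1 t=3 v=3: → [3,5); WM=−∞
i=2 t=3 v=7: → [3,5); WM=0
i=3 t=4 v=6: → [3,6); WM=0
i=4 t=9 v=4: → [9,11); WM=0
i=5 t=9 v=3: → [9,11); WM=6
i=6 t=1 v=4: DROP (t<6-0); WM=6
i=7 t=9 v=6: → [9,11); WM=6
i=8 t=10 v=7: → [9,12); WM=7
i=9 t=13 v=7: → [13,15); WM=7
i=10 t=14 v=7: → [13,16); WM=7
i=11 t=14 v=7: → [13,16); WM=11
i=12 t=16 v=5: → [16,18); WM=11
i=13 t=17 v=4: → [16,19); WM=11
i=14 t=18 v=2: → [16,20); WM=15
i=15 t=18 v=6: → [16,20); WM=15
i=16 t=18 v=8: → [16,20); WM=15
i=17 t=16 v=4: → [16,20); WM=15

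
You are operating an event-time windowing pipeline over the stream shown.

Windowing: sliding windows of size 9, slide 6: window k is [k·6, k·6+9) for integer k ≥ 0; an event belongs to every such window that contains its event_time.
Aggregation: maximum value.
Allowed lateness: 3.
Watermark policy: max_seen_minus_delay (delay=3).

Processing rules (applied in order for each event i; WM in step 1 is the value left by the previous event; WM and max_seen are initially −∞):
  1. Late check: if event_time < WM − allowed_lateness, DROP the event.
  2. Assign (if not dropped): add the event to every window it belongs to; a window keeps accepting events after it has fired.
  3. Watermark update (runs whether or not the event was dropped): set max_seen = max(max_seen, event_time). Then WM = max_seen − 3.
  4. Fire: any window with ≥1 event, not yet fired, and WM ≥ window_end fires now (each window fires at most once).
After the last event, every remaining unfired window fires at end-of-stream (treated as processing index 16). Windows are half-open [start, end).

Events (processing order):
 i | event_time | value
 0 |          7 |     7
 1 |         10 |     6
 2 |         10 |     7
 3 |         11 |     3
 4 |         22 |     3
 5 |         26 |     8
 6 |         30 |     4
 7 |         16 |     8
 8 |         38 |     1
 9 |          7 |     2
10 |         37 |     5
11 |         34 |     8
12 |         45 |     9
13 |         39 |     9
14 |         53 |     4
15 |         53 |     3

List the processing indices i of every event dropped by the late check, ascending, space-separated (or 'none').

i=0 t=7 v=7: → [6,15),[0,9); WM=4
i=1 t=10 v=6: → [6,15); WM=7
i=2 t=10 v=7: → [6,15); WM=7
i=3 t=11 v=3: → [6,15); WM=8
i=4 t=22 v=3: → [18,27); WM=19; [0,9) fires=7 [6,15) fires=7
i=5 t=26 v=8: → [24,33),[18,27); WM=23
i=6 t=30 v=4: → [30,39),[24,33); WM=27; [18,27) fires=8
i=7 t=16 v=8: DROP (t<27-3); WM=27
i=8 t=38 v=1: → [36,45),[30,39); WM=35; [24,33) fires=8
i=9 t=7 v=2: DROP (t<35-3); WM=35
i=10 t=37 v=5: → [36,45),[30,39); WM=35
i=11 t=34 v=8: → [30,39); WM=35
i=12 t=45 v=9: → [42,51); WM=42; [30,39) fires=8
i=13 t=39 v=9: → [36,45); WM=42
i=14 t=53 v=4: → [48,57); WM=50; [36,45) fires=9
i=15 t=53 v=3: → [48,57); WM=50

7 9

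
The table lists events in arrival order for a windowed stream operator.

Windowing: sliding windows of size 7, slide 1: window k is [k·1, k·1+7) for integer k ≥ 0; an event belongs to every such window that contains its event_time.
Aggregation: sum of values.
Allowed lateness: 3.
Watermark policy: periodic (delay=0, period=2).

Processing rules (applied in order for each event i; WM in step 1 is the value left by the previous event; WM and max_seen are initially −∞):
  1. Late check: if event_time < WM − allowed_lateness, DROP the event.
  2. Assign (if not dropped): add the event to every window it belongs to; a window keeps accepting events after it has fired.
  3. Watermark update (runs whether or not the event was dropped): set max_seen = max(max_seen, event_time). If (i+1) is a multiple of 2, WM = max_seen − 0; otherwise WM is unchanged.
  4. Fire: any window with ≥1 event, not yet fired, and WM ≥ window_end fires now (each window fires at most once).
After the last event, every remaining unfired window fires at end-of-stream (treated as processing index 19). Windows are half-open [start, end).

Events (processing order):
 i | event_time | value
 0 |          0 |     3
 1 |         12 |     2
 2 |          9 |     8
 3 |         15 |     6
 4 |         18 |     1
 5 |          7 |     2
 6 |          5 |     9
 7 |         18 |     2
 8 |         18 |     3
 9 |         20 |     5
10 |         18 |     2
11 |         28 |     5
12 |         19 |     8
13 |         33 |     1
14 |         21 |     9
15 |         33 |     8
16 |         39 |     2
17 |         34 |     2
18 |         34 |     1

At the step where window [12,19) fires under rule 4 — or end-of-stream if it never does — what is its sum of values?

14

i=0 t=0 v=3: → [0,7); WM=−∞
i=1 t=12 v=2: → [12,19),[11,18),[10,17),[9,16),[8,15),[7,14),[6,13); WM=12; [0,7) fires=3
i=2 t=9 v=8: → [9,16),[8,15),[7,14),[6,13),[5,12),[4,11),[3,10); WM=12; [3,10) fires=8 [4,11) fires=8 [5,12) fires=8
i=3 t=15 v=6: → [15,22),[14,21),[13,20),[12,19),[11,18),[10,17),[9,16); WM=15; [6,13) fires=10 [7,14) fires=10 [8,15) fires=10
i=4 t=18 v=1: → [18,25),[17,24),[16,23),[15,22),[14,21),[13,20),[12,19); WM=15
i=5 t=7 v=2: DROP (t<15-3); WM=18; [9,16) fires=16 [10,17) fires=8 [11,18) fires=8
i=6 t=5 v=9: DROP (t<18-3); WM=18
i=7 t=18 v=2: → [18,25),[17,24),[16,23),[15,22),[14,21),[13,20),[12,19); WM=18
i=8 t=18 v=3: → [18,25),[17,24),[16,23),[15,22),[14,21),[13,20),[12,19); WM=18
i=9 t=20 v=5: → [20,27),[19,26),[18,25),[17,24),[16,23),[15,22),[14,21); WM=20; [12,19) fires=14 [13,20) fires=12
i=10 t=18 v=2: → [18,25),[17,24),[16,23),[15,22),[14,21),[13,20),[12,19); WM=20
i=11 t=28 v=5: → [28,35),[27,34),[26,33),[25,32),[24,31),[23,30),[22,29); WM=28; [14,21) fires=19 [15,22) fires=19 [16,23) fires=13 [17,24) fires=13 [18,25) fires=13 [19,26) fires=5 [20,27) fires=5
i=12 t=19 v=8: DROP (t<28-3); WM=28
i=13 t=33 v=1: → [33,40),[32,39),[31,38),[30,37),[29,36),[28,35),[27,34); WM=33; [22,29) fires=5 [23,30) fires=5 [24,31) fires=5 [25,32) fires=5 [26,33) fires=5
i=14 t=21 v=9: DROP (t<33-3); WM=33
i=15 t=33 v=8: → [33,40),[32,39),[31,38),[30,37),[29,36),[28,35),[27,34); WM=33
i=16 t=39 v=2: → [39,46),[38,45),[37,44),[36,43),[35,42),[34,41),[33,40); WM=33
i=17 t=34 v=2: → [34,41),[33,40),[32,39),[31,38),[30,37),[29,36),[28,35); WM=39; [27,34) fires=14 [28,35) fires=16 [29,36) fires=11 [30,37) fires=11 [31,38) fires=11 [32,39) fires=11
i=18 t=34 v=1: DROP (t<39-3); WM=39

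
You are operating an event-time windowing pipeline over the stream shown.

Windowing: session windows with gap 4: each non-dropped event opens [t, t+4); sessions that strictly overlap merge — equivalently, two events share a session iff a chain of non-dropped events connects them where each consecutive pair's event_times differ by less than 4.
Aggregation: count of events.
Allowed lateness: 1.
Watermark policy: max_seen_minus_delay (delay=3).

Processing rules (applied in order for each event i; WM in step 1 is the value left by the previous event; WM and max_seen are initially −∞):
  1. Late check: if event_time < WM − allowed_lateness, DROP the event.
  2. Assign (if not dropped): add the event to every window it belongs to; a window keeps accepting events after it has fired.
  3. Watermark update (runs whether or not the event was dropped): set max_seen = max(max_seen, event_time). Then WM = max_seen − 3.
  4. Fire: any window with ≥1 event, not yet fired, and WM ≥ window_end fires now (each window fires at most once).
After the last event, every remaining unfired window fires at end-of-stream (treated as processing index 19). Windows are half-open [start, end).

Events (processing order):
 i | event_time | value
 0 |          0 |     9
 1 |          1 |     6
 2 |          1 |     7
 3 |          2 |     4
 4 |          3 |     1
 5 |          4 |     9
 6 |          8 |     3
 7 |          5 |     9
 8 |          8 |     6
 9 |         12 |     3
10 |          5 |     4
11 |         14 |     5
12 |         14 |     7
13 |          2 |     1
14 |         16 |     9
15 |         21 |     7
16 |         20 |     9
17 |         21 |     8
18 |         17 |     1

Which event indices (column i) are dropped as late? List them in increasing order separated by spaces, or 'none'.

10 13

i=0 t=0 v=9: → [0,4); WM=-3
i=1 t=1 v=6: → [0,5); WM=-2
i=2 t=1 v=7: → [0,5); WM=-2
i=3 t=2 v=4: → [0,6); WM=-1
i=4 t=3 v=1: → [0,7); WM=0
i=5 t=4 v=9: → [0,8); WM=1
i=6 t=8 v=3: → [8,12); WM=5
i=7 t=5 v=9: → [0,12); WM=5
i=8 t=8 v=6: → [0,12); WM=5
i=9 t=12 v=3: → [12,16); WM=9
i=10 t=5 v=4: DROP (t<9-1); WM=9
i=11 t=14 v=5: → [12,18); WM=11
i=12 t=14 v=7: → [12,18); WM=11
i=13 t=2 v=1: DROP (t<11-1); WM=11
i=14 t=16 v=9: → [12,20); WM=13
i=15 t=21 v=7: → [21,25); WM=18
i=16 t=20 v=9: → [20,25); WM=18
i=17 t=21 v=8: → [20,25); WM=18
i=18 t=17 v=1: → [12,25); WM=18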